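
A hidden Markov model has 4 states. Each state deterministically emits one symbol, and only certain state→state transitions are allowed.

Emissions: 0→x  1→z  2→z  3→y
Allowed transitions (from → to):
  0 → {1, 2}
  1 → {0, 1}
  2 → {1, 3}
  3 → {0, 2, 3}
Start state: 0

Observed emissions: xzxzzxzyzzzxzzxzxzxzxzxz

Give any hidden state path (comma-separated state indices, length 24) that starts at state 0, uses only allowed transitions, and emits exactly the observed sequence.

  t0 'x' -> {0}, take 0 (start)
  t1 'z' -> {1,2}, take 1 (0->1 ok)
  t2 'x' -> {0}, take 0 (1->0 ok)
  t3 'z' -> {1,2}, take 2 (0->2 ok)
  t4 'z' -> {1,2}, take 1 (2->1 ok)
  t5 'x' -> {0}, take 0 (1->0 ok)
  t6 'z' -> {1,2}, take 2 (0->2 ok)
  t7 'y' -> {3}, take 3 (2->3 ok)
  t8 'z' -> {1,2}, take 2 (3->2 ok)
  t9 'z' -> {1,2}, take 1 (2->1 ok)
  t10 'z' -> {1,2}, take 1 (1->1 ok)
  t11 'x' -> {0}, take 0 (1->0 ok)
  t12 'z' -> {1,2}, take 1 (0->1 ok)
  t13 'z' -> {1,2}, take 1 (1->1 ok)
  t14 'x' -> {0}, take 0 (1->0 ok)
  t15 'z' -> {1,2}, take 1 (0->1 ok)
  t16 'x' -> {0}, take 0 (1->0 ok)
  t17 'z' -> {1,2}, take 1 (0->1 ok)
  t18 'x' -> {0}, take 0 (1->0 ok)
  t19 'z' -> {1,2}, take 1 (0->1 ok)
  t20 'x' -> {0}, take 0 (1->0 ok)
  t21 'z' -> {1,2}, take 1 (0->1 ok)
  t22 'x' -> {0}, take 0 (1->0 ok)
  t23 'z' -> {1,2}, take 1 (0->1 ok)

0,1,0,2,1,0,2,3,2,1,1,0,1,1,0,1,0,1,0,1,0,1,0,1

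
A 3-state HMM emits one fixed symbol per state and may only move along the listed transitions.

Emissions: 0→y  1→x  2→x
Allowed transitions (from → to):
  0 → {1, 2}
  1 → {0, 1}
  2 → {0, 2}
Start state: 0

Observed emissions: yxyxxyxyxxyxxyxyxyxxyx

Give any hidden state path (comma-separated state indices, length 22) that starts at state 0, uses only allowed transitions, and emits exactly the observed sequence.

  0: obs=y cand={0} pick 0 [start]
  1: obs=x cand={1,2} pick 2 [0->2 ok]
  2: obs=y cand={0} pick 0 [2->0 ok]
  3: obs=x cand={1,2} pick 1 [0->1 ok]
  4: obs=x cand={1,2} pick 1 [1->1 ok]
  5: obs=y cand={0} pick 0 [1->0 ok]
  6: obs=x cand={1,2} pick 1 [0->1 ok]
  7: obs=y cand={0} pick 0 [1->0 ok]
  8: obs=x cand={1,2} pick 1 [0->1 ok]
  9: obs=x cand={1,2} pick 1 [1->1 ok]
  10: obs=y cand={0} pick 0 [1->0 ok]
  11: obs=x cand={1,2} pick 2 [0->2 ok]
  12: obs=x cand={1,2} pick 2 [2->2 ok]
  13: obs=y cand={0} pick 0 [2->0 ok]
  14: obs=x cand={1,2} pick 2 [0->2 ok]
  15: obs=y cand={0} pick 0 [2->0 ok]
  16: obs=x cand={1,2} pick 1 [0->1 ok]
  17: obs=y cand={0} pick 0 [1->0 ok]
  18: obs=x cand={1,2} pick 1 [0->1 ok]
  19: obs=x cand={1,2} pick 1 [1->1 ok]
  20: obs=y cand={0} pick 0 [1->0 ok]
  21: obs=x cand={1,2} pick 2 [0->2 ok]

0,2,0,1,1,0,1,0,1,1,0,2,2,0,2,0,1,0,1,1,0,2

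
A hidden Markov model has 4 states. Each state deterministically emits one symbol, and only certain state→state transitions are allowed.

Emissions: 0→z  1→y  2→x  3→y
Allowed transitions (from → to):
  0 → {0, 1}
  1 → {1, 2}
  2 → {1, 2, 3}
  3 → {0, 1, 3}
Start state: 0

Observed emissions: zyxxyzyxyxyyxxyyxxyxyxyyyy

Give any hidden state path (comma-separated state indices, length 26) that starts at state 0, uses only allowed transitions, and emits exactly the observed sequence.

  [0] z  {0}  => 0  start
  [1] y  {1,3}  => 1  0->1 ok
  [2] x  {2}  => 2  1->2 ok
  [3] x  {2}  => 2  2->2 ok
  [4] y  {1,3}  => 3  2->3 ok
  [5] z  {0}  => 0  3->0 ok
  [6] y  {1,3}  => 1  0->1 ok
  [7] x  {2}  => 2  1->2 ok
  [8] y  {1,3}  => 1  2->1 ok
  [9] x  {2}  => 2  1->2 ok
  [10] y  {1,3}  => 1  2->1 ok
  [11] y  {1,3}  => 1  1->1 ok
  [12] x  {2}  => 2  1->2 ok
  [13] x  {2}  => 2  2->2 ok
  [14] y  {1,3}  => 3  2->3 ok
  [15] y  {1,3}  => 1  3->1 ok
  [16] x  {2}  => 2  1->2 ok
  [17] x  {2}  => 2  2->2 ok
  [18] y  {1,3}  => 1  2->1 ok
  [19] x  {2}  => 2  1->2 ok
  [20] y  {1,3}  => 1  2->1 ok
  [21] x  {2}  => 2  1->2 ok
  [22] y  {1,3}  => 1  2->1 ok
  [23] y  {1,3}  => 1  1->1 ok
  [24] y  {1,3}  => 1  1->1 ok
  [25] y  {1,3}  => 1  1->1 ok

0,1,2,2,3,0,1,2,1,2,1,1,2,2,3,1,2,2,1,2,1,2,1,1,1,1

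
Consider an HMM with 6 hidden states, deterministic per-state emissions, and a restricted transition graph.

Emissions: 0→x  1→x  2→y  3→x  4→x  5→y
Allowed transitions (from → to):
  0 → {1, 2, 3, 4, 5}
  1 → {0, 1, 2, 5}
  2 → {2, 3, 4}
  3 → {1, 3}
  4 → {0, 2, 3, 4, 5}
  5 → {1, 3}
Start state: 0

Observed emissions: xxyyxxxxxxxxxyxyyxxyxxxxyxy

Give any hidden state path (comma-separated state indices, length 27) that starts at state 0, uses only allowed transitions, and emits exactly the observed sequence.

0,1,2,2,3,1,0,1,0,1,0,3,1,5,1,2,2,3,1,5,3,3,3,1,5,1,2

  [0] x  {0,1,3,4}  => 0  start
  [1] x  {0,1,3,4}  => 1  0->1 ok
  [2] y  {2,5}  => 2  1->2 ok
  [3] y  {2,5}  => 2  2->2 ok
  [4] x  {0,1,3,4}  => 3  2->3 ok
  [5] x  {0,1,3,4}  => 1  3->1 ok
  [6] x  {0,1,3,4}  => 0  1->0 ok
  [7] x  {0,1,3,4}  => 1  0->1 ok
  [8] x  {0,1,3,4}  => 0  1->0 ok
  [9] x  {0,1,3,4}  => 1  0->1 ok
  [10] x  {0,1,3,4}  => 0  1->0 ok
  [11] x  {0,1,3,4}  => 3  0->3 ok
  [12] x  {0,1,3,4}  => 1  3->1 ok
  [13] y  {2,5}  => 5  1->5 ok
  [14] x  {0,1,3,4}  => 1  5->1 ok
  [15] y  {2,5}  => 2  1->2 ok
  [16] y  {2,5}  => 2  2->2 ok
  [17] x  {0,1,3,4}  => 3  2->3 ok
  [18] x  {0,1,3,4}  => 1  3->1 ok
  [19] y  {2,5}  => 5  1->5 ok
  [20] x  {0,1,3,4}  => 3  5->3 ok
  [21] x  {0,1,3,4}  => 3  3->3 ok
  [22] x  {0,1,3,4}  => 3  3->3 ok
  [23] x  {0,1,3,4}  => 1  3->1 ok
  [24] y  {2,5}  => 5  1->5 ok
  [25] x  {0,1,3,4}  => 1  5->1 ok
  [26] y  {2,5}  => 2  1->2 ok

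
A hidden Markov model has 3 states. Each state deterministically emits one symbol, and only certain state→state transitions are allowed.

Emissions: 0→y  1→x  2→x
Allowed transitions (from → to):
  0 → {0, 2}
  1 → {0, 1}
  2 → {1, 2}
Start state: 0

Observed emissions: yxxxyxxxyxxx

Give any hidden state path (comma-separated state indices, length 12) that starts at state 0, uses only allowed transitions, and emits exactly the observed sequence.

  t0 'y' -> {0}, take 0 (start)
  t1 'x' -> {1,2}, take 2 (0->2 ok)
  t2 'x' -> {1,2}, take 2 (2->2 ok)
  t3 'x' -> {1,2}, take 1 (2->1 ok)
  t4 'y' -> {0}, take 0 (1->0 ok)
  t5 'x' -> {1,2}, take 2 (0->2 ok)
  t6 'x' -> {1,2}, take 1 (2->1 ok)
  t7 'x' -> {1,2}, take 1 (1->1 ok)
  t8 'y' -> {0}, take 0 (1->0 ok)
  t9 'x' -> {1,2}, take 2 (0->2 ok)
  t10 'x' -> {1,2}, take 2 (2->2 ok)
  t11 'x' -> {1,2}, take 1 (2->1 ok)

0,2,2,1,0,2,1,1,0,2,2,1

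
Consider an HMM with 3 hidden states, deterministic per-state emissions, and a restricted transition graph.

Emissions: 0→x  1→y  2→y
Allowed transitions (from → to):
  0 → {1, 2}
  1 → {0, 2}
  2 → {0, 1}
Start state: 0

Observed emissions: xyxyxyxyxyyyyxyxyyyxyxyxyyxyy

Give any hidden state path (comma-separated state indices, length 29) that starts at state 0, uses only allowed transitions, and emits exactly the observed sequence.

0,1,0,2,0,2,0,2,0,1,2,1,2,0,1,0,1,2,1,0,1,0,2,0,1,2,0,1,2

  0: obs=x cand={0} pick 0 [start]
  1: obs=y cand={1,2} pick 1 [0->1 ok]
  2: obs=x cand={0} pick 0 [1->0 ok]
  3: obs=y cand={1,2} pick 2 [0->2 ok]
  4: obs=x cand={0} pick 0 [2->0 ok]
  5: obs=y cand={1,2} pick 2 [0->2 ok]
  6: obs=x cand={0} pick 0 [2->0 ok]
  7: obs=y cand={1,2} pick 2 [0->2 ok]
  8: obs=x cand={0} pick 0 [2->0 ok]
  9: obs=y cand={1,2} pick 1 [0->1 ok]
  10: obs=y cand={1,2} pick 2 [1->2 ok]
  11: obs=y cand={1,2} pick 1 [2->1 ok]
  12: obs=y cand={1,2} pick 2 [1->2 ok]
  13: obs=x cand={0} pick 0 [2->0 ok]
  14: obs=y cand={1,2} pick 1 [0->1 ok]
  15: obs=x cand={0} pick 0 [1->0 ok]
  16: obs=y cand={1,2} pick 1 [0->1 ok]
  17: obs=y cand={1,2} pick 2 [1->2 ok]
  18: obs=y cand={1,2} pick 1 [2->1 ok]
  19: obs=x cand={0} pick 0 [1->0 ok]
  20: obs=y cand={1,2} pick 1 [0->1 ok]
  21: obs=x cand={0} pick 0 [1->0 ok]
  22: obs=y cand={1,2} pick 2 [0->2 ok]
  23: obs=x cand={0} pick 0 [2->0 ok]
  24: obs=y cand={1,2} pick 1 [0->1 ok]
  25: obs=y cand={1,2} pick 2 [1->2 ok]
  26: obs=x cand={0} pick 0 [2->0 ok]
  27: obs=y cand={1,2} pick 1 [0->1 ok]
  28: obs=y cand={1,2} pick 2 [1->2 ok]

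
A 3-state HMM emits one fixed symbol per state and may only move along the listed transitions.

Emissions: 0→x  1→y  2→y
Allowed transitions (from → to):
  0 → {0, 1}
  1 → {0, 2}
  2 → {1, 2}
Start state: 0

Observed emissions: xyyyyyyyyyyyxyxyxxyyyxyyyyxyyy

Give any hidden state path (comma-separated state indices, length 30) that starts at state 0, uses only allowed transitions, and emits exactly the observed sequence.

0,1,2,2,2,2,2,1,2,1,2,1,0,1,0,1,0,0,1,2,1,0,1,2,2,1,0,1,2,1

  t0 'x' -> {0}, take 0 (start)
  t1 'y' -> {1,2}, take 1 (0->1 ok)
  t2 'y' -> {1,2}, take 2 (1->2 ok)
  t3 'y' -> {1,2}, take 2 (2->2 ok)
  t4 'y' -> {1,2}, take 2 (2->2 ok)
  t5 'y' -> {1,2}, take 2 (2->2 ok)
  t6 'y' -> {1,2}, take 2 (2->2 ok)
  t7 'y' -> {1,2}, take 1 (2->1 ok)
  t8 'y' -> {1,2}, take 2 (1->2 ok)
  t9 'y' -> {1,2}, take 1 (2->1 ok)
  t10 'y' -> {1,2}, take 2 (1->2 ok)
  t11 'y' -> {1,2}, take 1 (2->1 ok)
  t12 'x' -> {0}, take 0 (1->0 ok)
  t13 'y' -> {1,2}, take 1 (0->1 ok)
  t14 'x' -> {0}, take 0 (1->0 ok)
  t15 'y' -> {1,2}, take 1 (0->1 ok)
  t16 'x' -> {0}, take 0 (1->0 ok)
  t17 'x' -> {0}, take 0 (0->0 ok)
  t18 'y' -> {1,2}, take 1 (0->1 ok)
  t19 'y' -> {1,2}, take 2 (1->2 ok)
  t20 'y' -> {1,2}, take 1 (2->1 ok)
  t21 'x' -> {0}, take 0 (1->0 ok)
  t22 'y' -> {1,2}, take 1 (0->1 ok)
  t23 'y' -> {1,2}, take 2 (1->2 ok)
  t24 'y' -> {1,2}, take 2 (2->2 ok)
  t25 'y' -> {1,2}, take 1 (2->1 ok)
  t26 'x' -> {0}, take 0 (1->0 ok)
  t27 'y' -> {1,2}, take 1 (0->1 ok)
  t28 'y' -> {1,2}, take 2 (1->2 ok)
  t29 'y' -> {1,2}, take 1 (2->1 ok)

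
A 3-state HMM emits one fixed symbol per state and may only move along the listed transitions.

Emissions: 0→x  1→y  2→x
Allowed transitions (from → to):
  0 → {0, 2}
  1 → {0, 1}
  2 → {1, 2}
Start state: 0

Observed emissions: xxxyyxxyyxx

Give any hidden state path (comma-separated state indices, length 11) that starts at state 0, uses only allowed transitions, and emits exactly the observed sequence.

0,0,2,1,1,0,2,1,1,0,2

  pos 0: x in {0,2}, choose 0; start
  pos 1: x in {0,2}, choose 0; 0->0 ok
  pos 2: x in {0,2}, choose 2; 0->2 ok
  pos 3: y in {1}, choose 1; 2->1 ok
  pos 4: y in {1}, choose 1; 1->1 ok
  pos 5: x in {0,2}, choose 0; 1->0 ok
  pos 6: x in {0,2}, choose 2; 0->2 ok
  pos 7: y in {1}, choose 1; 2->1 ok
  pos 8: y in {1}, choose 1; 1->1 ok
  pos 9: x in {0,2}, choose 0; 1->0 ok
  pos 10: x in {0,2}, choose 2; 0->2 ok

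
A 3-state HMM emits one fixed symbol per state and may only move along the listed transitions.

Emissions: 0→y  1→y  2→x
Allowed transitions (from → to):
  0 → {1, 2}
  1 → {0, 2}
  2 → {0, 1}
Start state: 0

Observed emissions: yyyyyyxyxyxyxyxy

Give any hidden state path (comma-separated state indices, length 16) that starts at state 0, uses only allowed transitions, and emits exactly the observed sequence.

0,1,0,1,0,1,2,0,2,0,2,1,2,1,2,1

  t0 'y' -> {0,1}, take 0 (start)
  t1 'y' -> {0,1}, take 1 (0->1 ok)
  t2 'y' -> {0,1}, take 0 (1->0 ok)
  t3 'y' -> {0,1}, take 1 (0->1 ok)
  t4 'y' -> {0,1}, take 0 (1->0 ok)
  t5 'y' -> {0,1}, take 1 (0->1 ok)
  t6 'x' -> {2}, take 2 (1->2 ok)
  t7 'y' -> {0,1}, take 0 (2->0 ok)
  t8 'x' -> {2}, take 2 (0->2 ok)
  t9 'y' -> {0,1}, take 0 (2->0 ok)
  t10 'x' -> {2}, take 2 (0->2 ok)
  t11 'y' -> {0,1}, take 1 (2->1 ok)
  t12 'x' -> {2}, take 2 (1->2 ok)
  t13 'y' -> {0,1}, take 1 (2->1 ok)
  t14 'x' -> {2}, take 2 (1->2 ok)
  t15 'y' -> {0,1}, take 1 (2->1 ok)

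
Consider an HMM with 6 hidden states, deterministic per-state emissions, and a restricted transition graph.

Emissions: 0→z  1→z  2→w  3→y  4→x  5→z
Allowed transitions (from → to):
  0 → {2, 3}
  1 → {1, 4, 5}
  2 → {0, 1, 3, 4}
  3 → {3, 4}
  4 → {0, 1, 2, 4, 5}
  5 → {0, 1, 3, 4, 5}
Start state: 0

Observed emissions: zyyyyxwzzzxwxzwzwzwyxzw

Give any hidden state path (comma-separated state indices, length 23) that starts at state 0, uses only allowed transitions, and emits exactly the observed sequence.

0,3,3,3,3,4,2,1,1,1,4,2,4,0,2,0,2,0,2,3,4,0,2

  pos 0: z in {0,1,5}, choose 0; start
  pos 1: y in {3}, choose 3; 0->3 ok
  pos 2: y in {3}, choose 3; 3->3 ok
  pos 3: y in {3}, choose 3; 3->3 ok
  pos 4: y in {3}, choose 3; 3->3 ok
  pos 5: x in {4}, choose 4; 3->4 ok
  pos 6: w in {2}, choose 2; 4->2 ok
  pos 7: z in {0,1,5}, choose 1; 2->1 ok
  pos 8: z in {0,1,5}, choose 1; 1->1 ok
  pos 9: z in {0,1,5}, choose 1; 1->1 ok
  pos 10: x in {4}, choose 4; 1->4 ok
  pos 11: w in {2}, choose 2; 4->2 ok
  pos 12: x in {4}, choose 4; 2->4 ok
  pos 13: z in {0,1,5}, choose 0; 4->0 ok
  pos 14: w in {2}, choose 2; 0->2 ok
  pos 15: z in {0,1,5}, choose 0; 2->0 ok
  pos 16: w in {2}, choose 2; 0->2 ok
  pos 17: z in {0,1,5}, choose 0; 2->0 ok
  pos 18: w in {2}, choose 2; 0->2 ok
  pos 19: y in {3}, choose 3; 2->3 ok
  pos 20: x in {4}, choose 4; 3->4 ok
  pos 21: z in {0,1,5}, choose 0; 4->0 ok
  pos 22: w in {2}, choose 2; 0->2 ok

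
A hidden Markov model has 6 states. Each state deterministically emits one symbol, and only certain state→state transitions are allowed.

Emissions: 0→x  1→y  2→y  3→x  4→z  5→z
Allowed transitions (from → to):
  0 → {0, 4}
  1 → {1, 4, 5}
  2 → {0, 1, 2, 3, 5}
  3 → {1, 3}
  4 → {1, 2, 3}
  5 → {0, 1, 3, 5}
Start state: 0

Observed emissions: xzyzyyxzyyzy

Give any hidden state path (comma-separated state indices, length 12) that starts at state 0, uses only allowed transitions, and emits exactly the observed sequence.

  0: obs=x cand={0,3} pick 0 [start]
  1: obs=z cand={4,5} pick 4 [0->4 ok]
  2: obs=y cand={1,2} pick 1 [4->1 ok]
  3: obs=z cand={4,5} pick 4 [1->4 ok]
  4: obs=y cand={1,2} pick 2 [4->2 ok]
  5: obs=y cand={1,2} pick 2 [2->2 ok]
  6: obs=x cand={0,3} pick 0 [2->0 ok]
  7: obs=z cand={4,5} pick 4 [0->4 ok]
  8: obs=y cand={1,2} pick 1 [4->1 ok]
  9: obs=y cand={1,2} pick 1 [1->1 ok]
  10: obs=z cand={4,5} pick 4 [1->4 ok]
  11: obs=y cand={1,2} pick 2 [4->2 ok]

0,4,1,4,2,2,0,4,1,1,4,2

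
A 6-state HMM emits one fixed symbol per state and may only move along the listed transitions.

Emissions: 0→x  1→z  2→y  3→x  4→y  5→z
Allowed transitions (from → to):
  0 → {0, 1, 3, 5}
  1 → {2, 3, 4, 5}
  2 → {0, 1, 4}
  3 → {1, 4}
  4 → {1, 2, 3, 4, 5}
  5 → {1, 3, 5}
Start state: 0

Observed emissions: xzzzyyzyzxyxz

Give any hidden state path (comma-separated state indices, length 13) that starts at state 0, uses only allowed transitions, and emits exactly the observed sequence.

  0: obs=x cand={0,3} pick 0 [start]
  1: obs=z cand={1,5} pick 5 [0->5 ok]
  2: obs=z cand={1,5} pick 5 [5->5 ok]
  3: obs=z cand={1,5} pick 1 [5->1 ok]
  4: obs=y cand={2,4} pick 2 [1->2 ok]
  5: obs=y cand={2,4} pick 4 [2->4 ok]
  6: obs=z cand={1,5} pick 1 [4->1 ok]
  7: obs=y cand={2,4} pick 4 [1->4 ok]
  8: obs=z cand={1,5} pick 1 [4->1 ok]
  9: obs=x cand={0,3} pick 3 [1->3 ok]
  10: obs=y cand={2,4} pick 4 [3->4 ok]
  11: obs=x cand={0,3} pick 3 [4->3 ok]
  12: obs=z cand={1,5} pick 1 [3->1 ok]

0,5,5,1,2,4,1,4,1,3,4,3,1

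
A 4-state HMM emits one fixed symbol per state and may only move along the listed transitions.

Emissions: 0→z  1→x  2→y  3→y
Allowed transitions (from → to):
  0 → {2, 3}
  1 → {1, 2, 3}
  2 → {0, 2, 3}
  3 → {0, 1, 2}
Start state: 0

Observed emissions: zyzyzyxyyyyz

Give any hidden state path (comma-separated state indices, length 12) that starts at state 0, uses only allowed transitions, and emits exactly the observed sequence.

0,2,0,2,0,3,1,2,3,2,3,0

  0: obs=z cand={0} pick 0 [start]
  1: obs=y cand={2,3} pick 2 [0->2 ok]
  2: obs=z cand={0} pick 0 [2->0 ok]
  3: obs=y cand={2,3} pick 2 [0->2 ok]
  4: obs=z cand={0} pick 0 [2->0 ok]
  5: obs=y cand={2,3} pick 3 [0->3 ok]
  6: obs=x cand={1} pick 1 [3->1 ok]
  7: obs=y cand={2,3} pick 2 [1->2 ok]
  8: obs=y cand={2,3} pick 3 [2->3 ok]
  9: obs=y cand={2,3} pick 2 [3->2 ok]
  10: obs=y cand={2,3} pick 3 [2->3 ok]
  11: obs=z cand={0} pick 0 [3->0 ok]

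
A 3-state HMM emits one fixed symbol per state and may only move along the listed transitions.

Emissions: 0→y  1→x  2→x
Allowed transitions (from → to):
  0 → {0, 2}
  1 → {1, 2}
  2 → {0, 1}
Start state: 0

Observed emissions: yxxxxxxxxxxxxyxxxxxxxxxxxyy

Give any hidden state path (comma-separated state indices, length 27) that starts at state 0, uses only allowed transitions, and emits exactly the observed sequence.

  [0] y  {0}  => 0  start
  [1] x  {1,2}  => 2  0->2 ok
  [2] x  {1,2}  => 1  2->1 ok
  [3] x  {1,2}  => 1  1->1 ok
  [4] x  {1,2}  => 1  1->1 ok
  [5] x  {1,2}  => 2  1->2 ok
  [6] x  {1,2}  => 1  2->1 ok
  [7] x  {1,2}  => 1  1->1 ok
  [8] x  {1,2}  => 2  1->2 ok
  [9] x  {1,2}  => 1  2->1 ok
  [10] x  {1,2}  => 2  1->2 ok
  [11] x  {1,2}  => 1  2->1 ok
  [12] x  {1,2}  => 2  1->2 ok
  [13] y  {0}  => 0  2->0 ok
  [14] x  {1,2}  => 2  0->2 ok
  [15] x  {1,2}  => 1  2->1 ok
  [16] x  {1,2}  => 1  1->1 ok
  [17] x  {1,2}  => 2  1->2 ok
  [18] x  {1,2}  => 1  2->1 ok
  [19] x  {1,2}  => 1  1->1 ok
  [20] x  {1,2}  => 2  1->2 ok
  [21] x  {1,2}  => 1  2->1 ok
  [22] x  {1,2}  => 2  1->2 ok
  [23] x  {1,2}  => 1  2->1 ok
  [24] x  {1,2}  => 2  1->2 ok
  [25] y  {0}  => 0  2->0 ok
  [26] y  {0}  => 0  0->0 ok

0,2,1,1,1,2,1,1,2,1,2,1,2,0,2,1,1,2,1,1,2,1,2,1,2,0,0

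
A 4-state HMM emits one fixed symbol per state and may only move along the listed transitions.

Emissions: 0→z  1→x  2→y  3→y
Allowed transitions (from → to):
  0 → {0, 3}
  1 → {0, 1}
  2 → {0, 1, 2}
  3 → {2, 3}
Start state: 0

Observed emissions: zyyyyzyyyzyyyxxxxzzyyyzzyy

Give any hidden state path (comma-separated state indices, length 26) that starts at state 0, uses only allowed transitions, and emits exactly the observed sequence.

  pos 0: z in {0}, choose 0; start
  pos 1: y in {2,3}, choose 3; 0->3 ok
  pos 2: y in {2,3}, choose 3; 3->3 ok
  pos 3: y in {2,3}, choose 3; 3->3 ok
  pos 4: y in {2,3}, choose 2; 3->2 ok
  pos 5: z in {0}, choose 0; 2->0 ok
  pos 6: y in {2,3}, choose 3; 0->3 ok
  pos 7: y in {2,3}, choose 3; 3->3 ok
  pos 8: y in {2,3}, choose 2; 3->2 ok
  pos 9: z in {0}, choose 0; 2->0 ok
  pos 10: y in {2,3}, choose 3; 0->3 ok
  pos 11: y in {2,3}, choose 3; 3->3 ok
  pos 12: y in {2,3}, choose 2; 3->2 ok
  pos 13: x in {1}, choose 1; 2->1 ok
  pos 14: x in {1}, choose 1; 1->1 ok
  pos 15: x in {1}, choose 1; 1->1 ok
  pos 16: x in {1}, choose 1; 1->1 ok
  pos 17: z in {0}, choose 0; 1->0 ok
  pos 18: z in {0}, choose 0; 0->0 ok
  pos 19: y in {2,3}, choose 3; 0->3 ok
  pos 20: y in {2,3}, choose 3; 3->3 ok
  pos 21: y in {2,3}, choose 2; 3->2 ok
  pos 22: z in {0}, choose 0; 2->0 ok
  pos 23: z in {0}, choose 0; 0->0 ok
  pos 24: y in {2,3}, choose 3; 0->3 ok
  pos 25: y in {2,3}, choose 3; 3->3 ok

0,3,3,3,2,0,3,3,2,0,3,3,2,1,1,1,1,0,0,3,3,2,0,0,3,3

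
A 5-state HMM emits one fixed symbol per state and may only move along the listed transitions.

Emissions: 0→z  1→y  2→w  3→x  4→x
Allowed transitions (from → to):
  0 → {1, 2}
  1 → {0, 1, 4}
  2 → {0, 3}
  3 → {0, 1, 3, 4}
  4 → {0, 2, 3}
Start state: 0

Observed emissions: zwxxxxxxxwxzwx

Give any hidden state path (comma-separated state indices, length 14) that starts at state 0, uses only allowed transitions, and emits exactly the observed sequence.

  t0 'z' -> {0}, take 0 (start)
  t1 'w' -> {2}, take 2 (0->2 ok)
  t2 'x' -> {3,4}, take 3 (2->3 ok)
  t3 'x' -> {3,4}, take 3 (3->3 ok)
  t4 'x' -> {3,4}, take 3 (3->3 ok)
  t5 'x' -> {3,4}, take 3 (3->3 ok)
  t6 'x' -> {3,4}, take 4 (3->4 ok)
  t7 'x' -> {3,4}, take 3 (4->3 ok)
  t8 'x' -> {3,4}, take 4 (3->4 ok)
  t9 'w' -> {2}, take 2 (4->2 ok)
  t10 'x' -> {3,4}, take 3 (2->3 ok)
  t11 'z' -> {0}, take 0 (3->0 ok)
  t12 'w' -> {2}, take 2 (0->2 ok)
  t13 'x' -> {3,4}, take 3 (2->3 ok)

0,2,3,3,3,3,4,3,4,2,3,0,2,3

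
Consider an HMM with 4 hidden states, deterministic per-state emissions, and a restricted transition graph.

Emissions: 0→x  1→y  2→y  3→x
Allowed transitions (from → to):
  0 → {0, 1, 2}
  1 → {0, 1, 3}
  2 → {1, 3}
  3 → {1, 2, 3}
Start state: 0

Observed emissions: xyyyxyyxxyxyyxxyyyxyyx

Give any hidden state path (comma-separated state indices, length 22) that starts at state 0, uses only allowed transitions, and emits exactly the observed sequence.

  t0 'x' -> {0,3}, take 0 (start)
  t1 'y' -> {1,2}, take 1 (0->1 ok)
  t2 'y' -> {1,2}, take 1 (1->1 ok)
  t3 'y' -> {1,2}, take 1 (1->1 ok)
  t4 'x' -> {0,3}, take 3 (1->3 ok)
  t5 'y' -> {1,2}, take 1 (3->1 ok)
  t6 'y' -> {1,2}, take 1 (1->1 ok)
  t7 'x' -> {0,3}, take 0 (1->0 ok)
  t8 'x' -> {0,3}, take 0 (0->0 ok)
  t9 'y' -> {1,2}, take 1 (0->1 ok)
  t10 'x' -> {0,3}, take 0 (1->0 ok)
  t11 'y' -> {1,2}, take 2 (0->2 ok)
  t12 'y' -> {1,2}, take 1 (2->1 ok)
  t13 'x' -> {0,3}, take 0 (1->0 ok)
  t14 'x' -> {0,3}, take 0 (0->0 ok)
  t15 'y' -> {1,2}, take 2 (0->2 ok)
  t16 'y' -> {1,2}, take 1 (2->1 ok)
  t17 'y' -> {1,2}, take 1 (1->1 ok)
  t18 'x' -> {0,3}, take 3 (1->3 ok)
  t19 'y' -> {1,2}, take 1 (3->1 ok)
  t20 'y' -> {1,2}, take 1 (1->1 ok)
  t21 'x' -> {0,3}, take 0 (1->0 ok)

0,1,1,1,3,1,1,0,0,1,0,2,1,0,0,2,1,1,3,1,1,0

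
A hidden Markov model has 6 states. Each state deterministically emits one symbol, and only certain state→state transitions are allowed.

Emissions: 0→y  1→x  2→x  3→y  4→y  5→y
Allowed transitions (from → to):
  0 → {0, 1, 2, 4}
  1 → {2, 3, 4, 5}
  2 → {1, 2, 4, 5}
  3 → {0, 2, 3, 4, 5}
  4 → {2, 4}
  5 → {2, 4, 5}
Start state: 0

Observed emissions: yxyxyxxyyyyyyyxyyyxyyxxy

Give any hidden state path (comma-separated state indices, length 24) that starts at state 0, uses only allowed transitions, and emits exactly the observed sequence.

  [0] y  {0,3,4,5}  => 0  start
  [1] x  {1,2}  => 2  0->2 ok
  [2] y  {0,3,4,5}  => 5  2->5 ok
  [3] x  {1,2}  => 2  5->2 ok
  [4] y  {0,3,4,5}  => 5  2->5 ok
  [5] x  {1,2}  => 2  5->2 ok
  [6] x  {1,2}  => 1  2->1 ok
  [7] y  {0,3,4,5}  => 5  1->5 ok
  [8] y  {0,3,4,5}  => 4  5->4 ok
  [9] y  {0,3,4,5}  => 4  4->4 ok
  [10] y  {0,3,4,5}  => 4  4->4 ok
  [11] y  {0,3,4,5}  => 4  4->4 ok
  [12] y  {0,3,4,5}  => 4  4->4 ok
  [13] y  {0,3,4,5}  => 4  4->4 ok
  [14] x  {1,2}  => 2  4->2 ok
  [15] y  {0,3,4,5}  => 5  2->5 ok
  [16] y  {0,3,4,5}  => 4  5->4 ok
  [17] y  {0,3,4,5}  => 4  4->4 ok
  [18] x  {1,2}  => 2  4->2 ok
  [19] y  {0,3,4,5}  => 5  2->5 ok
  [20] y  {0,3,4,5}  => 4  5->4 ok
  [21] x  {1,2}  => 2  4->2 ok
  [22] x  {1,2}  => 2  2->2 ok
  [23] y  {0,3,4,5}  => 4  2->4 ok

0,2,5,2,5,2,1,5,4,4,4,4,4,4,2,5,4,4,2,5,4,2,2,4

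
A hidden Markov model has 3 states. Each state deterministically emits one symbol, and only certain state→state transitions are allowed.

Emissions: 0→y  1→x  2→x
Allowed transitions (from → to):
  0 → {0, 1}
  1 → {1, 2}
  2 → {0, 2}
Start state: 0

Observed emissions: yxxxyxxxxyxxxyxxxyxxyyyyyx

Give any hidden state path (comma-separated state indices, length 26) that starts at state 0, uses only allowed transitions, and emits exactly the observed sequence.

  pos 0: y in {0}, choose 0; start
  pos 1: x in {1,2}, choose 1; 0->1 ok
  pos 2: x in {1,2}, choose 2; 1->2 ok
  pos 3: x in {1,2}, choose 2; 2->2 ok
  pos 4: y in {0}, choose 0; 2->0 ok
  pos 5: x in {1,2}, choose 1; 0->1 ok
  pos 6: x in {1,2}, choose 1; 1->1 ok
  pos 7: x in {1,2}, choose 1; 1->1 ok
  pos 8: x in {1,2}, choose 2; 1->2 ok
  pos 9: y in {0}, choose 0; 2->0 ok
  pos 10: x in {1,2}, choose 1; 0->1 ok
  pos 11: x in {1,2}, choose 2; 1->2 ok
  pos 12: x in {1,2}, choose 2; 2->2 ok
  pos 13: y in {0}, choose 0; 2->0 ok
  pos 14: x in {1,2}, choose 1; 0->1 ok
  pos 15: x in {1,2}, choose 1; 1->1 ok
  pos 16: x in {1,2}, choose 2; 1->2 ok
  pos 17: y in {0}, choose 0; 2->0 ok
  pos 18: x in {1,2}, choose 1; 0->1 ok
  pos 19: x in {1,2}, choose 2; 1->2 ok
  pos 20: y in {0}, choose 0; 2->0 ok
  pos 21: y in {0}, choose 0; 0->0 ok
  pos 22: y in {0}, choose 0; 0->0 ok
  pos 23: y in {0}, choose 0; 0->0 ok
  pos 24: y in {0}, choose 0; 0->0 ok
  pos 25: x in {1,2}, choose 1; 0->1 ok

0,1,2,2,0,1,1,1,2,0,1,2,2,0,1,1,2,0,1,2,0,0,0,0,0,1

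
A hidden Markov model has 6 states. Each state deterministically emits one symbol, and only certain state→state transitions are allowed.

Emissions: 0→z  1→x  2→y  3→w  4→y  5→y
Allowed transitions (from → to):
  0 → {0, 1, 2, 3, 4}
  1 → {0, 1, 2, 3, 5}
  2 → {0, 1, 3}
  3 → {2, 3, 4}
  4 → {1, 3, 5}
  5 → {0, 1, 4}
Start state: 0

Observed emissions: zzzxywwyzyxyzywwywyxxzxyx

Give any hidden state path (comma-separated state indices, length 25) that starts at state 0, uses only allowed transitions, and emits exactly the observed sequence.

  pos 0: z in {0}, choose 0; start
  pos 1: z in {0}, choose 0; 0->0 ok
  pos 2: z in {0}, choose 0; 0->0 ok
  pos 3: x in {1}, choose 1; 0->1 ok
  pos 4: y in {2,4,5}, choose 2; 1->2 ok
  pos 5: w in {3}, choose 3; 2->3 ok
  pos 6: w in {3}, choose 3; 3->3 ok
  pos 7: y in {2,4,5}, choose 2; 3->2 ok
  pos 8: z in {0}, choose 0; 2->0 ok
  pos 9: y in {2,4,5}, choose 4; 0->4 ok
  pos 10: x in {1}, choose 1; 4->1 ok
  pos 11: y in {2,4,5}, choose 5; 1->5 ok
  pos 12: z in {0}, choose 0; 5->0 ok
  pos 13: y in {2,4,5}, choose 4; 0->4 ok
  pos 14: w in {3}, choose 3; 4->3 ok
  pos 15: w in {3}, choose 3; 3->3 ok
  pos 16: y in {2,4,5}, choose 4; 3->4 ok
  pos 17: w in {3}, choose 3; 4->3 ok
  pos 18: y in {2,4,5}, choose 4; 3->4 ok
  pos 19: x in {1}, choose 1; 4->1 ok
  pos 20: x in {1}, choose 1; 1->1 ok
  pos 21: z in {0}, choose 0; 1->0 ok
  pos 22: x in {1}, choose 1; 0->1 ok
  pos 23: y in {2,4,5}, choose 2; 1->2 ok
  pos 24: x in {1}, choose 1; 2->1 ok

0,0,0,1,2,3,3,2,0,4,1,5,0,4,3,3,4,3,4,1,1,0,1,2,1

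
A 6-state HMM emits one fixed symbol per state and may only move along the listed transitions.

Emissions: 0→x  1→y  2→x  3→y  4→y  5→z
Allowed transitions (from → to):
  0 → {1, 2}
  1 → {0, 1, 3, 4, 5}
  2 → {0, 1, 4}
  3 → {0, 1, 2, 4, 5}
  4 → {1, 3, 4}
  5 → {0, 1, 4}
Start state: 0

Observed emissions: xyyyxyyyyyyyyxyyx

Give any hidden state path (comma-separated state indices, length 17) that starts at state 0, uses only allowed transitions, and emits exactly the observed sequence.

  pos 0: x in {0,2}, choose 0; start
  pos 1: y in {1,3,4}, choose 1; 0->1 ok
  pos 2: y in {1,3,4}, choose 1; 1->1 ok
  pos 3: y in {1,3,4}, choose 3; 1->3 ok
  pos 4: x in {0,2}, choose 0; 3->0 ok
  pos 5: y in {1,3,4}, choose 1; 0->1 ok
  pos 6: y in {1,3,4}, choose 1; 1->1 ok
  pos 7: y in {1,3,4}, choose 3; 1->3 ok
  pos 8: y in {1,3,4}, choose 4; 3->4 ok
  pos 9: y in {1,3,4}, choose 1; 4->1 ok
  pos 10: y in {1,3,4}, choose 4; 1->4 ok
  pos 11: y in {1,3,4}, choose 1; 4->1 ok
  pos 12: y in {1,3,4}, choose 3; 1->3 ok
  pos 13: x in {0,2}, choose 2; 3->2 ok
  pos 14: y in {1,3,4}, choose 4; 2->4 ok
  pos 15: y in {1,3,4}, choose 1; 4->1 ok
  pos 16: x in {0,2}, choose 0; 1->0 ok

0,1,1,3,0,1,1,3,4,1,4,1,3,2,4,1,0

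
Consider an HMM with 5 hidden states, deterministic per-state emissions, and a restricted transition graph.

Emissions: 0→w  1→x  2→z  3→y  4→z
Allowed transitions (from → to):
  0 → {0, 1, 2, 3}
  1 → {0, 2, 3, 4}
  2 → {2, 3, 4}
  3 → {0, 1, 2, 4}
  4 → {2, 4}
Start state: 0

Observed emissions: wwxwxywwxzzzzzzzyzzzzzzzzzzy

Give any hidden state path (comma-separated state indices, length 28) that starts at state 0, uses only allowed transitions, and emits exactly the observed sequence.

0,0,1,0,1,3,0,0,1,4,4,2,4,2,4,2,3,2,2,4,4,4,4,4,2,4,2,3

  pos 0: w in {0}, choose 0; start
  pos 1: w in {0}, choose 0; 0->0 ok
  pos 2: x in {1}, choose 1; 0->1 ok
  pos 3: w in {0}, choose 0; 1->0 ok
  pos 4: x in {1}, choose 1; 0->1 ok
  pos 5: y in {3}, choose 3; 1->3 ok
  pos 6: w in {0}, choose 0; 3->0 ok
  pos 7: w in {0}, choose 0; 0->0 ok
  pos 8: x in {1}, choose 1; 0->1 ok
  pos 9: z in {2,4}, choose 4; 1->4 ok
  pos 10: z in {2,4}, choose 4; 4->4 ok
  pos 11: z in {2,4}, choose 2; 4->2 ok
  pos 12: z in {2,4}, choose 4; 2->4 ok
  pos 13: z in {2,4}, choose 2; 4->2 ok
  pos 14: z in {2,4}, choose 4; 2->4 ok
  pos 15: z in {2,4}, choose 2; 4->2 ok
  pos 16: y in {3}, choose 3; 2->3 ok
  pos 17: z in {2,4}, choose 2; 3->2 ok
  pos 18: z in {2,4}, choose 2; 2->2 ok
  pos 19: z in {2,4}, choose 4; 2->4 ok
  pos 20: z in {2,4}, choose 4; 4->4 ok
  pos 21: z in {2,4}, choose 4; 4->4 ok
  pos 22: z in {2,4}, choose 4; 4->4 ok
  pos 23: z in {2,4}, choose 4; 4->4 ok
  pos 24: z in {2,4}, choose 2; 4->2 ok
  pos 25: z in {2,4}, choose 4; 2->4 ok
  pos 26: z in {2,4}, choose 2; 4->2 ok
  pos 27: y in {3}, choose 3; 2->3 ok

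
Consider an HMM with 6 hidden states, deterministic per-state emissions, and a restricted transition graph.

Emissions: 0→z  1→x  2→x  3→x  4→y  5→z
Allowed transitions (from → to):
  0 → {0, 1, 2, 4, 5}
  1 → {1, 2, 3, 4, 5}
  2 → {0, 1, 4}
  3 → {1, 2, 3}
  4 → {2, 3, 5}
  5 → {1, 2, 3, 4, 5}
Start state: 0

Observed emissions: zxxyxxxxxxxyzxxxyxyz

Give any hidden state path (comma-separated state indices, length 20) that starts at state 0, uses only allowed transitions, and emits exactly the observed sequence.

  pos 0: z in {0,5}, choose 0; start
  pos 1: x in {1,2,3}, choose 1; 0->1 ok
  pos 2: x in {1,2,3}, choose 1; 1->1 ok
  pos 3: y in {4}, choose 4; 1->4 ok
  pos 4: x in {1,2,3}, choose 3; 4->3 ok
  pos 5: x in {1,2,3}, choose 2; 3->2 ok
  pos 6: x in {1,2,3}, choose 1; 2->1 ok
  pos 7: x in {1,2,3}, choose 1; 1->1 ok
  pos 8: x in {1,2,3}, choose 1; 1->1 ok
  pos 9: x in {1,2,3}, choose 3; 1->3 ok
  pos 10: x in {1,2,3}, choose 1; 3->1 ok
  pos 11: y in {4}, choose 4; 1->4 ok
  pos 12: z in {0,5}, choose 5; 4->5 ok
  pos 13: x in {1,2,3}, choose 3; 5->3 ok
  pos 14: x in {1,2,3}, choose 3; 3->3 ok
  pos 15: x in {1,2,3}, choose 1; 3->1 ok
  pos 16: y in {4}, choose 4; 1->4 ok
  pos 17: x in {1,2,3}, choose 2; 4->2 ok
  pos 18: y in {4}, choose 4; 2->4 ok
  pos 19: z in {0,5}, choose 5; 4->5 ok

0,1,1,4,3,2,1,1,1,3,1,4,5,3,3,1,4,2,4,5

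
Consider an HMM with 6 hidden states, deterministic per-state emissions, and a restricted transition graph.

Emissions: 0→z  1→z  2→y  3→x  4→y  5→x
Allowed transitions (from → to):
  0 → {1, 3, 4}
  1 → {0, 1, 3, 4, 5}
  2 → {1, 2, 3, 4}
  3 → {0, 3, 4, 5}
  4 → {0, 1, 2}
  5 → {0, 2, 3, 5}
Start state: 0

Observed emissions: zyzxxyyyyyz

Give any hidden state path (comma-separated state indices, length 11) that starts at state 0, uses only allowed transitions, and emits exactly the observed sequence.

  t0 'z' -> {0,1}, take 0 (start)
  t1 'y' -> {2,4}, take 4 (0->4 ok)
  t2 'z' -> {0,1}, take 0 (4->0 ok)
  t3 'x' -> {3,5}, take 3 (0->3 ok)
  t4 'x' -> {3,5}, take 3 (3->3 ok)
  t5 'y' -> {2,4}, take 4 (3->4 ok)
  t6 'y' -> {2,4}, take 2 (4->2 ok)
  t7 'y' -> {2,4}, take 2 (2->2 ok)
  t8 'y' -> {2,4}, take 2 (2->2 ok)
  t9 'y' -> {2,4}, take 4 (2->4 ok)
  t10 'z' -> {0,1}, take 1 (4->1 ok)

0,4,0,3,3,4,2,2,2,4,1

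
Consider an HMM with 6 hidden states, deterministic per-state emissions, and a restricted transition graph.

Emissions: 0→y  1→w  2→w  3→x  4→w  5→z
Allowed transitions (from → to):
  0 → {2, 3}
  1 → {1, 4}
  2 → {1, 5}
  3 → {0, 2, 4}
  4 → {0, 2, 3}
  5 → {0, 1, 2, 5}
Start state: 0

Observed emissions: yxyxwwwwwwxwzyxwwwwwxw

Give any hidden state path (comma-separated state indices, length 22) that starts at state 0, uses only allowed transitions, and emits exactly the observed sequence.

0,3,0,3,2,1,4,2,1,4,3,2,5,0,3,4,2,1,1,4,3,2

  t0 'y' -> {0}, take 0 (start)
  t1 'x' -> {3}, take 3 (0->3 ok)
  t2 'y' -> {0}, take 0 (3->0 ok)
  t3 'x' -> {3}, take 3 (0->3 ok)
  t4 'w' -> {1,2,4}, take 2 (3->2 ok)
  t5 'w' -> {1,2,4}, take 1 (2->1 ok)
  t6 'w' -> {1,2,4}, take 4 (1->4 ok)
  t7 'w' -> {1,2,4}, take 2 (4->2 ok)
  t8 'w' -> {1,2,4}, take 1 (2->1 ok)
  t9 'w' -> {1,2,4}, take 4 (1->4 ok)
  t10 'x' -> {3}, take 3 (4->3 ok)
  t11 'w' -> {1,2,4}, take 2 (3->2 ok)
  t12 'z' -> {5}, take 5 (2->5 ok)
  t13 'y' -> {0}, take 0 (5->0 ok)
  t14 'x' -> {3}, take 3 (0->3 ok)
  t15 'w' -> {1,2,4}, take 4 (3->4 ok)
  t16 'w' -> {1,2,4}, take 2 (4->2 ok)
  t17 'w' -> {1,2,4}, take 1 (2->1 ok)
  t18 'w' -> {1,2,4}, take 1 (1->1 ok)
  t19 'w' -> {1,2,4}, take 4 (1->4 ok)
  t20 'x' -> {3}, take 3 (4->3 ok)
  t21 'w' -> {1,2,4}, take 2 (3->2 ok)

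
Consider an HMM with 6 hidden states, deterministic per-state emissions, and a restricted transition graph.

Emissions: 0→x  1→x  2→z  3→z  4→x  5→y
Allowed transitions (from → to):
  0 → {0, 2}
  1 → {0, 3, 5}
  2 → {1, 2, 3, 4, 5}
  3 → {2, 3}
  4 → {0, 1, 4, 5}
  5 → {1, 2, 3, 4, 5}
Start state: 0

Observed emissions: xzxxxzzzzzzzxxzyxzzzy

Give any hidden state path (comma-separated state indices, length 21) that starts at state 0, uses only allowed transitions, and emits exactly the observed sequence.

0,2,4,0,0,2,2,3,3,2,3,2,1,0,2,5,1,3,3,2,5

  pos 0: x in {0,1,4}, choose 0; start
  pos 1: z in {2,3}, choose 2; 0->2 ok
  pos 2: x in {0,1,4}, choose 4; 2->4 ok
  pos 3: x in {0,1,4}, choose 0; 4->0 ok
  pos 4: x in {0,1,4}, choose 0; 0->0 ok
  pos 5: z in {2,3}, choose 2; 0->2 ok
  pos 6: z in {2,3}, choose 2; 2->2 ok
  pos 7: z in {2,3}, choose 3; 2->3 ok
  pos 8: z in {2,3}, choose 3; 3->3 ok
  pos 9: z in {2,3}, choose 2; 3->2 ok
  pos 10: z in {2,3}, choose 3; 2->3 ok
  pos 11: z in {2,3}, choose 2; 3->2 ok
  pos 12: x in {0,1,4}, choose 1; 2->1 ok
  pos 13: x in {0,1,4}, choose 0; 1->0 ok
  pos 14: z in {2,3}, choose 2; 0->2 ok
  pos 15: y in {5}, choose 5; 2->5 ok
  pos 16: x in {0,1,4}, choose 1; 5->1 ok
  pos 17: z in {2,3}, choose 3; 1->3 ok
  pos 18: z in {2,3}, choose 3; 3->3 ok
  pos 19: z in {2,3}, choose 2; 3->2 ok
  pos 20: y in {5}, choose 5; 2->5 ok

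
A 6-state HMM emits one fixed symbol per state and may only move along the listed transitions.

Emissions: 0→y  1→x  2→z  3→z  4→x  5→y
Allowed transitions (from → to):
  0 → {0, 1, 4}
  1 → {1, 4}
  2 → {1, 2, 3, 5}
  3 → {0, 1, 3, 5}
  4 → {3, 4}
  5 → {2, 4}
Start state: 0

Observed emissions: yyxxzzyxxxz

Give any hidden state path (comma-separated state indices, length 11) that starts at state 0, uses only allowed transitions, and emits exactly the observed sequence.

  0: obs=y cand={0,5} pick 0 [start]
  1: obs=y cand={0,5} pick 0 [0->0 ok]
  2: obs=x cand={1,4} pick 1 [0->1 ok]
  3: obs=x cand={1,4} pick 4 [1->4 ok]
  4: obs=z cand={2,3} pick 3 [4->3 ok]
  5: obs=z cand={2,3} pick 3 [3->3 ok]
  6: obs=y cand={0,5} pick 0 [3->0 ok]
  7: obs=x cand={1,4} pick 4 [0->4 ok]
  8: obs=x cand={1,4} pick 4 [4->4 ok]
  9: obs=x cand={1,4} pick 4 [4->4 ok]
  10: obs=z cand={2,3} pick 3 [4->3 ok]

0,0,1,4,3,3,0,4,4,4,3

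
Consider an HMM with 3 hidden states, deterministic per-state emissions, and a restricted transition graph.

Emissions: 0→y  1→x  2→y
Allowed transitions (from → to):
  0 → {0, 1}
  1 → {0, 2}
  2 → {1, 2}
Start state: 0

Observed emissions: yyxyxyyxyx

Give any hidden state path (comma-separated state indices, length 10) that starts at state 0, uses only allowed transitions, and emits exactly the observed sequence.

  0: obs=y cand={0,2} pick 0 [start]
  1: obs=y cand={0,2} pick 0 [0->0 ok]
  2: obs=x cand={1} pick 1 [0->1 ok]
  3: obs=y cand={0,2} pick 2 [1->2 ok]
  4: obs=x cand={1} pick 1 [2->1 ok]
  5: obs=y cand={0,2} pick 0 [1->0 ok]
  6: obs=y cand={0,2} pick 0 [0->0 ok]
  7: obs=x cand={1} pick 1 [0->1 ok]
  8: obs=y cand={0,2} pick 2 [1->2 ok]
  9: obs=x cand={1} pick 1 [2->1 ok]

0,0,1,2,1,0,0,1,2,1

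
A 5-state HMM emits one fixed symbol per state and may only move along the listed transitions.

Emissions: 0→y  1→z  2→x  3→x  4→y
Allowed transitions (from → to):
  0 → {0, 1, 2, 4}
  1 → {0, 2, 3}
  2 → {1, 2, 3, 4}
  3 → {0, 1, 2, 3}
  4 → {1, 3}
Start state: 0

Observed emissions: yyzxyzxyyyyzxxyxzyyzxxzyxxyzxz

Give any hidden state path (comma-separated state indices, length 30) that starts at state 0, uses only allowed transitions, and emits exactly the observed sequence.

  0: obs=y cand={0,4} pick 0 [start]
  1: obs=y cand={0,4} pick 4 [0->4 ok]
  2: obs=z cand={1} pick 1 [4->1 ok]
  3: obs=x cand={2,3} pick 3 [1->3 ok]
  4: obs=y cand={0,4} pick 0 [3->0 ok]
  5: obs=z cand={1} pick 1 [0->1 ok]
  6: obs=x cand={2,3} pick 3 [1->3 ok]
  7: obs=y cand={0,4} pick 0 [3->0 ok]
  8: obs=y cand={0,4} pick 0 [0->0 ok]
  9: obs=y cand={0,4} pick 0 [0->0 ok]
  10: obs=y cand={0,4} pick 4 [0->4 ok]
  11: obs=z cand={1} pick 1 [4->1 ok]
  12: obs=x cand={2,3} pick 3 [1->3 ok]
  13: obs=x cand={2,3} pick 2 [3->2 ok]
  14: obs=y cand={0,4} pick 4 [2->4 ok]
  15: obs=x cand={2,3} pick 3 [4->3 ok]
  16: obs=z cand={1} pick 1 [3->1 ok]
  17: obs=y cand={0,4} pick 0 [1->0 ok]
  18: obs=y cand={0,4} pick 4 [0->4 ok]
  19: obs=z cand={1} pick 1 [4->1 ok]
  20: obs=x cand={2,3} pick 3 [1->3 ok]
  21: obs=x cand={2,3} pick 2 [3->2 ok]
  22: obs=z cand={1} pick 1 [2->1 ok]
  23: obs=y cand={0,4} pick 0 [1->0 ok]
  24: obs=x cand={2,3} pick 2 [0->2 ok]
  25: obs=x cand={2,3} pick 2 [2->2 ok]
  26: obs=y cand={0,4} pick 4 [2->4 ok]
  27: obs=z cand={1} pick 1 [4->1 ok]
  28: obs=x cand={2,3} pick 3 [1->3 ok]
  29: obs=z cand={1} pick 1 [3->1 ok]

0,4,1,3,0,1,3,0,0,0,4,1,3,2,4,3,1,0,4,1,3,2,1,0,2,2,4,1,3,1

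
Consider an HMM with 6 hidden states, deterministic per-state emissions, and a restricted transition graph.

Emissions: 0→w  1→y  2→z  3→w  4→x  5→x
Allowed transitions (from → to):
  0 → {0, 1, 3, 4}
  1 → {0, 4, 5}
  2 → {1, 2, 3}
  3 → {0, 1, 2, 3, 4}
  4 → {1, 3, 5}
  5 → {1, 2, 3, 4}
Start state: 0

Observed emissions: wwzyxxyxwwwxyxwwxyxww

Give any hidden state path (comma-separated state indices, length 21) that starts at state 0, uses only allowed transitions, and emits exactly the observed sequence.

  [0] w  {0,3}  => 0  start
  [1] w  {0,3}  => 3  0->3 ok
  [2] z  {2}  => 2  3->2 ok
  [3] y  {1}  => 1  2->1 ok
  [4] x  {4,5}  => 5  1->5 ok
  [5] x  {4,5}  => 4  5->4 ok
  [6] y  {1}  => 1  4->1 ok
  [7] x  {4,5}  => 4  1->4 ok
  [8] w  {0,3}  => 3  4->3 ok
  [9] w  {0,3}  => 3  3->3 ok
  [10] w  {0,3}  => 3  3->3 ok
  [11] x  {4,5}  => 4  3->4 ok
  [12] y  {1}  => 1  4->1 ok
  [13] x  {4,5}  => 4  1->4 ok
  [14] w  {0,3}  => 3  4->3 ok
  [15] w  {0,3}  => 0  3->0 ok
  [16] x  {4,5}  => 4  0->4 ok
  [17] y  {1}  => 1  4->1 ok
  [18] x  {4,5}  => 5  1->5 ok
  [19] w  {0,3}  => 3  5->3 ok
  [20] w  {0,3}  => 0  3->0 ok

0,3,2,1,5,4,1,4,3,3,3,4,1,4,3,0,4,1,5,3,0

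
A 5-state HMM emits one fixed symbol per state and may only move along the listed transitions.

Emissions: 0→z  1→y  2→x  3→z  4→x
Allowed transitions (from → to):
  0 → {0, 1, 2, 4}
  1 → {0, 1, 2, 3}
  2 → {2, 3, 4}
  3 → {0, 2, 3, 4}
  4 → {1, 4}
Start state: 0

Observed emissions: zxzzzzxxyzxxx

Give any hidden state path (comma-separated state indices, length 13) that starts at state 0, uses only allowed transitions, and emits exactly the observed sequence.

0,2,3,3,0,0,2,4,1,3,2,4,4

  pos 0: z in {0,3}, choose 0; start
  pos 1: x in {2,4}, choose 2; 0->2 ok
  pos 2: z in {0,3}, choose 3; 2->3 ok
  pos 3: z in {0,3}, choose 3; 3->3 ok
  pos 4: z in {0,3}, choose 0; 3->0 ok
  pos 5: z in {0,3}, choose 0; 0->0 ok
  pos 6: x in {2,4}, choose 2; 0->2 ok
  pos 7: x in {2,4}, choose 4; 2->4 ok
  pos 8: y in {1}, choose 1; 4->1 ok
  pos 9: z in {0,3}, choose 3; 1->3 ok
  pos 10: x in {2,4}, choose 2; 3->2 ok
  pos 11: x in {2,4}, choose 4; 2->4 ok
  pos 12: x in {2,4}, choose 4; 4->4 ok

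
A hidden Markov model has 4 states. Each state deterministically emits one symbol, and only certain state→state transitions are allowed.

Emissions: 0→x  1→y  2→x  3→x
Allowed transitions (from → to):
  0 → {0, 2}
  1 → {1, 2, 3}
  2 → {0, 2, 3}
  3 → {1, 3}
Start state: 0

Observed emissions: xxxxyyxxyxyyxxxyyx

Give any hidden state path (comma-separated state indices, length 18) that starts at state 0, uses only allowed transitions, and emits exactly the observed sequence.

  pos 0: x in {0,2,3}, choose 0; start
  pos 1: x in {0,2,3}, choose 0; 0->0 ok
  pos 2: x in {0,2,3}, choose 2; 0->2 ok
  pos 3: x in {0,2,3}, choose 3; 2->3 ok
  pos 4: y in {1}, choose 1; 3->1 ok
  pos 5: y in {1}, choose 1; 1->1 ok
  pos 6: x in {0,2,3}, choose 3; 1->3 ok
  pos 7: x in {0,2,3}, choose 3; 3->3 ok
  pos 8: y in {1}, choose 1; 3->1 ok
  pos 9: x in {0,2,3}, choose 3; 1->3 ok
  pos 10: y in {1}, choose 1; 3->1 ok
  pos 11: y in {1}, choose 1; 1->1 ok
  pos 12: x in {0,2,3}, choose 3; 1->3 ok
  pos 13: x in {0,2,3}, choose 3; 3->3 ok
  pos 14: x in {0,2,3}, choose 3; 3->3 ok
  pos 15: y in {1}, choose 1; 3->1 ok
  pos 16: y in {1}, choose 1; 1->1 ok
  pos 17: x in {0,2,3}, choose 2; 1->2 ok

0,0,2,3,1,1,3,3,1,3,1,1,3,3,3,1,1,2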